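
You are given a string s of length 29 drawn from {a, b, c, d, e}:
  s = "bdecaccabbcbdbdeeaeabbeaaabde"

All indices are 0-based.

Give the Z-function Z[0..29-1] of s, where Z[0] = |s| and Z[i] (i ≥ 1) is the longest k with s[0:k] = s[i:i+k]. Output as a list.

[29, 0, 0, 0, 0, 0, 0, 0, 1, 1, 0, 2, 0, 3, 0, 0, 0, 0, 0, 0, 1, 1, 0, 0, 0, 0, 3, 0, 0]

Z[0]=29
i=1: outside box; Z[1]=0
i=2: outside box; Z[2]=0
i=3: outside box; Z[3]=0
i=4: outside box; Z[4]=0
i=5: outside box; Z[5]=0
i=6: outside box; Z[6]=0
i=7: outside box; Z[7]=0
i=8: outside box; Z[8]=1 scan→box=[8,9)
i=9: outside box; Z[9]=1 scan→box=[9,10)
i=10: outside box; Z[10]=0
i=11: outside box; Z[11]=2 scan→box=[11,13)
i=12: min(r-i=1, Z[1]=0)=0; Z[12]=0
i=13: outside box; Z[13]=3 scan→box=[13,16)
i=14: min(r-i=2, Z[1]=0)=0; Z[14]=0
i=15: min(r-i=1, Z[2]=0)=0; Z[15]=0
i=16: outside box; Z[16]=0
i=17: outside box; Z[17]=0
i=18: outside box; Z[18]=0
i=19: outside box; Z[19]=0
i=20: outside box; Z[20]=1 scan→box=[20,21)
i=21: outside box; Z[21]=1 scan→box=[21,22)
i=22: outside box; Z[22]=0
i=23: outside box; Z[23]=0
i=24: outside box; Z[24]=0
i=25: outside box; Z[25]=0
i=26: outside box; Z[26]=3 scan→box=[26,29)
i=27: min(r-i=2, Z[1]=0)=0; Z[27]=0
i=28: min(r-i=1, Z[2]=0)=0; Z[28]=0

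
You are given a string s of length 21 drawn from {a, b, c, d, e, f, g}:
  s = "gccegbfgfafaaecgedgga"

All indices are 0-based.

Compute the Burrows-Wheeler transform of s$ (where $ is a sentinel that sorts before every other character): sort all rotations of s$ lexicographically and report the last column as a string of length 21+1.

agfafggceeagcagbge$cfd

rank  rotation                last
    0  $gccegbfgfafaaecgedgga  a
    1  a$gccegbfgfafaaecgedgg  g
    2  aaecgedgga$gccegbfgfaf  f
    3  aecgedgga$gccegbfgfafa  a
    4  afaaecgedgga$gccegbfgf  f
    5  bfgfafaaecgedgga$gcceg  g
    6  ccegbfgfafaaecgedgga$g  g
    7  cegbfgfafaaecgedgga$gc  c
    8  cgedgga$gccegbfgfafaae  e
    9  dgga$gccegbfgfafaaecge  e
   10  ecgedgga$gccegbfgfafaa  a
   11  edgga$gccegbfgfafaaecg  g
   12  egbfgfafaaecgedgga$gcc  c
   13  faaecgedgga$gccegbfgfa  a
   14  fafaaecgedgga$gccegbfg  g
   15  fgfafaaecgedgga$gccegb  b
   16  ga$gccegbfgfafaaecgedg  g
   17  gbfgfafaaecgedgga$gcce  e
   18  gccegbfgfafaaecgedgga$  $
   19  gedgga$gccegbfgfafaaec  c
   20  gfafaaecgedgga$gccegbf  f
   21  gga$gccegbfgfafaaecged  d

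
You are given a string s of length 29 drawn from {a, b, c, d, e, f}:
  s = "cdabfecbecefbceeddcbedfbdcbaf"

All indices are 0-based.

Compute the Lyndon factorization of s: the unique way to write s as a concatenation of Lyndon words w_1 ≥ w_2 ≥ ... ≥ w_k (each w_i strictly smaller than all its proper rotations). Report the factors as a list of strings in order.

["cd", "abfecbecefbceeddcbedfbdcbaf"]

emit factor 1: 'cd' (i=0, period=2)
emit factor 2: 'abfecbecefbceeddcbedfbdcbaf' (i=2, period=27)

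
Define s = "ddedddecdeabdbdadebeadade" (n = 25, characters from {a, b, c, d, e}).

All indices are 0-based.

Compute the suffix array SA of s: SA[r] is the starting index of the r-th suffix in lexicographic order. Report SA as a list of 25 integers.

rank | idx | suffix
   0 |  10 | abdbdadebeadade
   1 |  20 | adade
   2 |  22 | ade
   3 |  15 | adebeadade
   4 |  13 | bdadebeadade
   5 |  11 | bdbdadebeadade
   6 |  18 | beadade
   7 |   7 | cdeabdbdadebeadade
   8 |  21 | dade
   9 |  14 | dadebeadade
  10 |  12 | dbdadebeadade
  11 |   3 | dddecdeabdbdadebeadade
  12 |   4 | ddecdeabdbdadebeadade
  13 |   0 | ddedddecdeabdbdadebeadade
  14 |  23 | de
  15 |   8 | deabdbdadebeadade
  16 |  16 | debeadade
  17 |   5 | decdeabdbdadebeadade
  18 |   1 | dedddecdeabdbdadebeadade
  19 |  24 | e
  20 |   9 | eabdbdadebeadade
  21 |  19 | eadade
  22 |  17 | ebeadade
  23 |   6 | ecdeabdbdadebeadade
  24 |   2 | edddecdeabdbdadebeadade

[10, 20, 22, 15, 13, 11, 18, 7, 21, 14, 12, 3, 4, 0, 23, 8, 16, 5, 1, 24, 9, 19, 17, 6, 2]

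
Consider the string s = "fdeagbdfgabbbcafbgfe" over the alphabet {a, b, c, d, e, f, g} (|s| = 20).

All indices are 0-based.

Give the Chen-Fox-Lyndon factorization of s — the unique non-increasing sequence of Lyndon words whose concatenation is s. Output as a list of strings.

["f", "de", "agbdfg", "abbbcafbgfe"]

emit factor 1: 'f' (i=0, period=1)
emit factor 2: 'de' (i=1, period=2)
emit factor 3: 'agbdfg' (i=3, period=6)
emit factor 4: 'abbbcafbgfe' (i=9, period=11)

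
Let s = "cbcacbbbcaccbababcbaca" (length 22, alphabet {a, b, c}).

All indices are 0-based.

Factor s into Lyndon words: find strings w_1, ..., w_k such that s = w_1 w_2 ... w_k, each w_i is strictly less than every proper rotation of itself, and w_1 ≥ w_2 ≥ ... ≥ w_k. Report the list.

["c", "bc", "acbbbcaccb", "ababcbac", "a"]

emit factor 1: 'c' (i=0, period=1)
emit factor 2: 'bc' (i=1, period=2)
emit factor 3: 'acbbbcaccb' (i=3, period=10)
emit factor 4: 'ababcbac' (i=13, period=8)
emit factor 5: 'a' (i=21, period=1)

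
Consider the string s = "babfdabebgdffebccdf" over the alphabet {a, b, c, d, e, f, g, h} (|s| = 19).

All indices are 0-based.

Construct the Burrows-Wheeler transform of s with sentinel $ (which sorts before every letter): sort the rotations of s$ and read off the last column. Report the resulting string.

fdb$eaaebcfcgfbdbfdb

rank  rotation              last
    0  $babfdabebgdffebccdf  f
    1  abebgdffebccdf$babfd  d
    2  abfdabebgdffebccdf$b  b
    3  babfdabebgdffebccdf$  $
    4  bccdf$babfdabebgdffe  e
    5  bebgdffebccdf$babfda  a
    6  bfdabebgdffebccdf$ba  a
    7  bgdffebccdf$babfdabe  e
    8  ccdf$babfdabebgdffeb  b
    9  cdf$babfdabebgdffebc  c
   10  dabebgdffebccdf$babf  f
   11  df$babfdabebgdffebcc  c
   12  dffebccdf$babfdabebg  g
   13  ebccdf$babfdabebgdff  f
   14  ebgdffebccdf$babfdab  b
   15  f$babfdabebgdffebccd  d
   16  fdabebgdffebccdf$bab  b
   17  febccdf$babfdabebgdf  f
   18  ffebccdf$babfdabebgd  d
   19  gdffebccdf$babfdabeb  b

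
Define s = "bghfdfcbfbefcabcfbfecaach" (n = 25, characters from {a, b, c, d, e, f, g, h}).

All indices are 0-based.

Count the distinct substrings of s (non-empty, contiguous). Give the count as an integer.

sorted suffixes:
  #0 SA[0]=21  'aach'
  #1 SA[1]=13  'abcfbfecaach'
  #2 SA[2]=22  'ach'
  #3 SA[3]=14  'bcfbfecaach'
  #4 SA[4]=9  'befcabcfbfecaach'
  #5 SA[5]=7  'bfbefcabcfbfecaach'
  #6 SA[6]=17  'bfecaach'
  #7 SA[7]=0  'bghfdfcbfbefcabcfbfecaach'
  #8 SA[8]=20  'caach'
  #9 SA[9]=12  'cabcfbfecaach'
  #10 SA[10]=6  'cbfbefcabcfbfecaach'
  #11 SA[11]=15  'cfbfecaach'
  #12 SA[12]=23  'ch'
  #13 SA[13]=4  'dfcbfbefcabcfbfecaach'
  #14 SA[14]=19  'ecaach'
  #15 SA[15]=10  'efcabcfbfecaach'
  #16 SA[16]=8  'fbefcabcfbfecaach'
  #17 SA[17]=16  'fbfecaach'
  #18 SA[18]=11  'fcabcfbfecaach'
  #19 SA[19]=5  'fcbfbefcabcfbfecaach'
  #20 SA[20]=3  'fdfcbfbefcabcfbfecaach'
  #21 SA[21]=18  'fecaach'
  #22 SA[22]=1  'ghfdfcbfbefcabcfbfecaach'
  #23 SA[23]=24  'h'
  #24 SA[24]=2  'hfdfcbfbefcabcfbfecaach'

SA = [21, 13, 22, 14, 9, 7, 17, 0, 20, 12, 6, 15, 23, 4, 19, 10, 8, 16, 11, 5, 3, 18, 1, 24, 2]
rank  pair      lcp
   1  s[21:],s[13:]  1  'a'
   2  s[13:],s[22:]  1  'a'
   3  s[22:],s[14:]  0  ''
   4  s[14:],s[9:]  1  'b'
   5  s[9:],s[7:]  1  'b'
   6  s[7:],s[17:]  2  'bf'
   7  s[17:],s[0:]  1  'b'
   8  s[0:],s[20:]  0  ''
   9  s[20:],s[12:]  2  'ca'
  10  s[12:],s[6:]  1  'c'
  11  s[6:],s[15:]  1  'c'
  12  s[15:],s[23:]  1  'c'
  13  s[23:],s[4:]  0  ''
  14  s[4:],s[19:]  0  ''
  15  s[19:],s[10:]  1  'e'
  16  s[10:],s[8:]  0  ''
  17  s[8:],s[16:]  2  'fb'
  18  s[16:],s[11:]  1  'f'
  19  s[11:],s[5:]  2  'fc'
  20  s[5:],s[3:]  1  'f'
  21  s[3:],s[18:]  1  'f'
  22  s[18:],s[1:]  0  ''
  23  s[1:],s[24:]  0  ''
  24  s[24:],s[2:]  1  'h'

n(n+1)/2 = 25·26/2 = 325
Σ LCP = 0 + 1 + 1 + 0 + 1 + 1 + 2 + 1 + 0 + 2 + 1 + 1 + 1 + 0 + 0 + 1 + 0 + 2 + 1 + 2 + 1 + 1 + 0 + 0 + 1 = 21
distinct = 325 − 21 = 304

304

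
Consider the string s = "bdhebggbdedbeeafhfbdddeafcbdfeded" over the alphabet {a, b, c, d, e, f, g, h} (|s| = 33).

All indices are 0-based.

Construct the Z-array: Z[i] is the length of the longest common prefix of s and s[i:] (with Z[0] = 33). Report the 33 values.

[33, 0, 0, 0, 1, 0, 0, 2, 0, 0, 0, 1, 0, 0, 0, 0, 0, 0, 2, 0, 0, 0, 0, 0, 0, 0, 2, 0, 0, 0, 0, 0, 0]

Z[0]=33
i=1: outside box; Z[1]=0
i=2: outside box; Z[2]=0
i=3: outside box; Z[3]=0
i=4: outside box; Z[4]=1 grow→box=[4,5)
i=5: outside box; Z[5]=0
i=6: outside box; Z[6]=0
i=7: outside box; Z[7]=2 grow→box=[7,9)
i=8: min(r-i=1, Z[1]=0)=0; Z[8]=0
i=9: outside box; Z[9]=0
i=10: outside box; Z[10]=0
i=11: outside box; Z[11]=1 grow→box=[11,12)
i=12: outside box; Z[12]=0
i=13: outside box; Z[13]=0
i=14: outside box; Z[14]=0
i=15: outside box; Z[15]=0
i=16: outside box; Z[16]=0
i=17: outside box; Z[17]=0
i=18: outside box; Z[18]=2 grow→box=[18,20)
i=19: min(r-i=1, Z[1]=0)=0; Z[19]=0
i=20: outside box; Z[20]=0
i=21: outside box; Z[21]=0
i=22: outside box; Z[22]=0
i=23: outside box; Z[23]=0
i=24: outside box; Z[24]=0
i=25: outside box; Z[25]=0
i=26: outside box; Z[26]=2 grow→box=[26,28)
i=27: min(r-i=1, Z[1]=0)=0; Z[27]=0
i=28: outside box; Z[28]=0
i=29: outside box; Z[29]=0
i=30: outside box; Z[30]=0
i=31: outside box; Z[31]=0
i=32: outside box; Z[32]=0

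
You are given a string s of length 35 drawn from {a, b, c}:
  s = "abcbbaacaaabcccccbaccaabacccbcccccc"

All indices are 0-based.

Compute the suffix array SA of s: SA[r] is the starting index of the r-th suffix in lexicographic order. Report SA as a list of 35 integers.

rank | idx | suffix
   0 |   8 | aaabcccccbaccaabacccbcccccc
   1 |  21 | aabacccbcccccc
   2 |   9 | aabcccccbaccaabacccbcccccc
   3 |   5 | aacaaabcccccbaccaabacccbcccccc
   4 |  22 | abacccbcccccc
   5 |   0 | abcbbaacaaabcccccbaccaabacccbcccccc
   6 |  10 | abcccccbaccaabacccbcccccc
   7 |   6 | acaaabcccccbaccaabacccbcccccc
   8 |  18 | accaabacccbcccccc
   9 |  24 | acccbcccccc
  10 |   4 | baacaaabcccccbaccaabacccbcccccc
  11 |  17 | baccaabacccbcccccc
  12 |  23 | bacccbcccccc
  13 |   3 | bbaacaaabcccccbaccaabacccbcccccc
  14 |   1 | bcbbaacaaabcccccbaccaabacccbcccccc
  15 |  11 | bcccccbaccaabacccbcccccc
  16 |  28 | bcccccc
  17 |  34 | c
  18 |   7 | caaabcccccbaccaabacccbcccccc
  19 |  20 | caabacccbcccccc
  20 |  16 | cbaccaabacccbcccccc
  21 |   2 | cbbaacaaabcccccbaccaabacccbcccccc
  22 |  27 | cbcccccc
  23 |  33 | cc
  24 |  19 | ccaabacccbcccccc
  25 |  15 | ccbaccaabacccbcccccc
  26 |  26 | ccbcccccc
  27 |  32 | ccc
  28 |  14 | cccbaccaabacccbcccccc
  29 |  25 | cccbcccccc
  30 |  31 | cccc
  31 |  13 | ccccbaccaabacccbcccccc
  32 |  30 | ccccc
  33 |  12 | cccccbaccaabacccbcccccc
  34 |  29 | cccccc

[8, 21, 9, 5, 22, 0, 10, 6, 18, 24, 4, 17, 23, 3, 1, 11, 28, 34, 7, 20, 16, 2, 27, 33, 19, 15, 26, 32, 14, 25, 31, 13, 30, 12, 29]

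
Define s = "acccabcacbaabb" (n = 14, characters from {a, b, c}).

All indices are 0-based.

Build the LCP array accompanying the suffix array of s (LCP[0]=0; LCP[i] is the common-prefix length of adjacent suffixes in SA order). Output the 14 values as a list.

rank→(start, suffix):
  0 → (10, 'aabb')
  1 → (11, 'abb')
  2 → (4, 'abcacbaabb')
  3 → (7, 'acbaabb')
  4 → (0, 'acccabcacbaabb')
  5 → (13, 'b')
  6 → (9, 'baabb')
  7 → (12, 'bb')
  8 → (5, 'bcacbaabb')
  9 → (3, 'cabcacbaabb')
  10 → (6, 'cacbaabb')
  11 → (8, 'cbaabb')
  12 → (2, 'ccabcacbaabb')
  13 → (1, 'cccabcacbaabb')

SA = [10, 11, 4, 7, 0, 13, 9, 12, 5, 3, 6, 8, 2, 1]
i: (SA[i-1],SA[i]) lcp shared
  1: (10,11) 1 'a'
  2: (11,4) 2 'ab'
  3: (4,7) 1 'a'
  4: (7,0) 2 'ac'
  5: (0,13) 0 ''
  6: (13,9) 1 'b'
  7: (9,12) 1 'b'
  8: (12,5) 1 'b'
  9: (5,3) 0 ''
  10: (3,6) 2 'ca'
  11: (6,8) 1 'c'
  12: (8,2) 1 'c'
  13: (2,1) 2 'cc'

[0, 1, 2, 1, 2, 0, 1, 1, 1, 0, 2, 1, 1, 2]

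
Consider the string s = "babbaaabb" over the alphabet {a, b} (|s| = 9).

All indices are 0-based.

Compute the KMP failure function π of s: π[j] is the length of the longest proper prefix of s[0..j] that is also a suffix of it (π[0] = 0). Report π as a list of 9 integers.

π[0] = 0
j=1 s[j]='a': π[1]=0 (border '')
j=2 s[j]='b': π[2]=1 (border 'b')
j=3 s[j]='b': k: 1→0; π[3]=1 (border 'b')
j=4 s[j]='a': π[4]=2 (border 'ba')
j=5 s[j]='a': k: 2→0; π[5]=0 (border '')
j=6 s[j]='a': π[6]=0 (border '')
j=7 s[j]='b': π[7]=1 (border 'b')
j=8 s[j]='b': k: 1→0; π[8]=1 (border 'b')

[0, 0, 1, 1, 2, 0, 0, 1, 1]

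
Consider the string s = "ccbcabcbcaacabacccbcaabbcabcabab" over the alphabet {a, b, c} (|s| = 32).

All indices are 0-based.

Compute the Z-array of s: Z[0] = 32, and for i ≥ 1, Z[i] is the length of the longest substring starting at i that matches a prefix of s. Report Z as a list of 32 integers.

[32, 1, 0, 1, 0, 0, 1, 0, 1, 0, 0, 1, 0, 0, 0, 2, 5, 1, 0, 1, 0, 0, 0, 0, 1, 0, 0, 1, 0, 0, 0, 0]

Z[0]=32
i=1: i≥r, start 0; Z[1]=1 grow→box=[1,2)
i=2: i≥r, start 0; Z[2]=0
i=3: i≥r, start 0; Z[3]=1 grow→box=[3,4)
i=4: i≥r, start 0; Z[4]=0
i=5: i≥r, start 0; Z[5]=0
i=6: i≥r, start 0; Z[6]=1 grow→box=[6,7)
i=7: i≥r, start 0; Z[7]=0
i=8: i≥r, start 0; Z[8]=1 grow→box=[8,9)
i=9: i≥r, start 0; Z[9]=0
i=10: i≥r, start 0; Z[10]=0
i=11: i≥r, start 0; Z[11]=1 grow→box=[11,12)
i=12: i≥r, start 0; Z[12]=0
i=13: i≥r, start 0; Z[13]=0
i=14: i≥r, start 0; Z[14]=0
i=15: i≥r, start 0; Z[15]=2 grow→box=[15,17)
i=16: min(r-i=1, Z[1]=1)=1; Z[16]=5 grow→box=[16,21)
i=17: min(r-i=4, Z[1]=1)=1; Z[17]=1
i=18: min(r-i=3, Z[2]=0)=0; Z[18]=0
i=19: min(r-i=2, Z[3]=1)=1; Z[19]=1
i=20: min(r-i=1, Z[4]=0)=0; Z[20]=0
i=21: i≥r, start 0; Z[21]=0
i=22: i≥r, start 0; Z[22]=0
i=23: i≥r, start 0; Z[23]=0
i=24: i≥r, start 0; Z[24]=1 grow→box=[24,25)
i=25: i≥r, start 0; Z[25]=0
i=26: i≥r, start 0; Z[26]=0
i=27: i≥r, start 0; Z[27]=1 grow→box=[27,28)
i=28: i≥r, start 0; Z[28]=0
i=29: i≥r, start 0; Z[29]=0
i=30: i≥r, start 0; Z[30]=0
i=31: i≥r, start 0; Z[31]=0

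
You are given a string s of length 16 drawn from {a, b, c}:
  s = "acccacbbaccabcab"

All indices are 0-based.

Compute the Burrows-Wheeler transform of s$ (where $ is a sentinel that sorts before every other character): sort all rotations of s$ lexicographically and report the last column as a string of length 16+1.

rank  rotation           last
    0  $acccacbbaccabcab  b
    1  ab$acccacbbaccabc  c
    2  abcab$acccacbbacc  c
    3  acbbaccabcab$accc  c
    4  accabcab$acccacbb  b
    5  acccacbbaccabcab$  $
    6  b$acccacbbaccabca  a
    7  baccabcab$acccacb  b
    8  bbaccabcab$acccac  c
    9  bcab$acccacbbacca  a
   10  cab$acccacbbaccab  b
   11  cabcab$acccacbbac  c
   12  cacbbaccabcab$acc  c
   13  cbbaccabcab$accca  a
   14  ccabcab$acccacbba  a
   15  ccacbbaccabcab$ac  c
   16  cccacbbaccabcab$a  a

bcccb$abcabccaaca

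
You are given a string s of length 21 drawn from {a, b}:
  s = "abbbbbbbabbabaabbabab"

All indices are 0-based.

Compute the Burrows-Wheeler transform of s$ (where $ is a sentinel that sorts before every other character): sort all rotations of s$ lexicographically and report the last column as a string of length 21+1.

bbbbbba$aaabbbaabbbbba

rank  rotation                last
    0  $abbbbbbbabbabaabbabab  b
    1  aabbabab$abbbbbbbabbab  b
    2  ab$abbbbbbbabbabaabbab  b
    3  abaabbabab$abbbbbbbabb  b
    4  abab$abbbbbbbabbabaabb  b
    5  abbabaabbabab$abbbbbbb  b
    6  abbabab$abbbbbbbabbaba  a
    7  abbbbbbbabbabaabbabab$  $
    8  b$abbbbbbbabbabaabbaba  a
    9  baabbabab$abbbbbbbabba  a
   10  bab$abbbbbbbabbabaabba  a
   11  babaabbabab$abbbbbbbab  b
   12  babab$abbbbbbbabbabaab  b
   13  babbabaabbabab$abbbbbb  b
   14  bbabaabbabab$abbbbbbba  a
   15  bbabab$abbbbbbbabbabaa  a
   16  bbabbabaabbabab$abbbbb  b
   17  bbbabbabaabbabab$abbbb  b
   18  bbbbabbabaabbabab$abbb  b
   19  bbbbbabbabaabbabab$abb  b
   20  bbbbbbabbabaabbabab$ab  b
   21  bbbbbbbabbabaabbabab$a  a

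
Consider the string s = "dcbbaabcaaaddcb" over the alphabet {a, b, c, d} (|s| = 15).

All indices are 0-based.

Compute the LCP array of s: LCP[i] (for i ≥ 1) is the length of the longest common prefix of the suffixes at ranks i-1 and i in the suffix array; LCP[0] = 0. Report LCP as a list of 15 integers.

[0, 2, 2, 1, 1, 0, 1, 1, 1, 0, 1, 2, 0, 3, 1]

rank→(start, suffix):
  0 → (8, 'aaaddcb')
  1 → (4, 'aabcaaaddcb')
  2 → (9, 'aaddcb')
  3 → (5, 'abcaaaddcb')
  4 → (10, 'addcb')
  5 → (14, 'b')
  6 → (3, 'baabcaaaddcb')
  7 → (2, 'bbaabcaaaddcb')
  8 → (6, 'bcaaaddcb')
  9 → (7, 'caaaddcb')
  10 → (13, 'cb')
  11 → (1, 'cbbaabcaaaddcb')
  12 → (12, 'dcb')
  13 → (0, 'dcbbaabcaaaddcb')
  14 → (11, 'ddcb')

SA = [8, 4, 9, 5, 10, 14, 3, 2, 6, 7, 13, 1, 12, 0, 11]
rank  pair      lcp
   1  s[8:],s[4:]  2  'aa'
   2  s[4:],s[9:]  2  'aa'
   3  s[9:],s[5:]  1  'a'
   4  s[5:],s[10:]  1  'a'
   5  s[10:],s[14:]  0  ''
   6  s[14:],s[3:]  1  'b'
   7  s[3:],s[2:]  1  'b'
   8  s[2:],s[6:]  1  'b'
   9  s[6:],s[7:]  0  ''
  10  s[7:],s[13:]  1  'c'
  11  s[13:],s[1:]  2  'cb'
  12  s[1:],s[12:]  0  ''
  13  s[12:],s[0:]  3  'dcb'
  14  s[0:],s[11:]  1  'd'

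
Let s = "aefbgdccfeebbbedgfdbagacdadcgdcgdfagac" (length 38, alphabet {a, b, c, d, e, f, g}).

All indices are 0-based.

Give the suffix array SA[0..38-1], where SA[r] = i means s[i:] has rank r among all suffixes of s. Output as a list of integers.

[36, 22, 25, 0, 34, 20, 19, 11, 12, 13, 3, 37, 6, 23, 7, 27, 30, 24, 18, 5, 26, 29, 32, 15, 10, 14, 9, 1, 33, 2, 17, 8, 35, 21, 4, 28, 31, 16]

sorted suffixes:
  #0 SA[0]=36  'ac'
  #1 SA[1]=22  'acdadcgdcgdfagac'
  #2 SA[2]=25  'adcgdcgdfagac'
  #3 SA[3]=0  'aefbgdccfeebbbedgfdbagacdadcgdcgdfagac'
  #4 SA[4]=34  'agac'
  #5 SA[5]=20  'agacdadcgdcgdfagac'
  #6 SA[6]=19  'bagacdadcgdcgdfagac'
  #7 SA[7]=11  'bbbedgfdbagacdadcgdcgdfagac'
  #8 SA[8]=12  'bbedgfdbagacdadcgdcgdfagac'
  #9 SA[9]=13  'bedgfdbagacdadcgdcgdfagac'
  #10 SA[10]=3  'bgdccfeebbbedgfdbagacdadcgdcgdfagac'
  #11 SA[11]=37  'c'
  #12 SA[12]=6  'ccfeebbbedgfdbagacdadcgdcgdfagac'
  #13 SA[13]=23  'cdadcgdcgdfagac'
  #14 SA[14]=7  'cfeebbbedgfdbagacdadcgdcgdfagac'
  #15 SA[15]=27  'cgdcgdfagac'
  #16 SA[16]=30  'cgdfagac'
  #17 SA[17]=24  'dadcgdcgdfagac'
  #18 SA[18]=18  'dbagacdadcgdcgdfagac'
  #19 SA[19]=5  'dccfeebbbedgfdbagacdadcgdcgdfagac'
  #20 SA[20]=26  'dcgdcgdfagac'
  #21 SA[21]=29  'dcgdfagac'
  #22 SA[22]=32  'dfagac'
  #23 SA[23]=15  'dgfdbagacdadcgdcgdfagac'
  #24 SA[24]=10  'ebbbedgfdbagacdadcgdcgdfagac'
  #25 SA[25]=14  'edgfdbagacdadcgdcgdfagac'
  #26 SA[26]=9  'eebbbedgfdbagacdadcgdcgdfagac'
  #27 SA[27]=1  'efbgdccfeebbbedgfdbagacdadcgdcgdfagac'
  #28 SA[28]=33  'fagac'
  #29 SA[29]=2  'fbgdccfeebbbedgfdbagacdadcgdcgdfagac'
  #30 SA[30]=17  'fdbagacdadcgdcgdfagac'
  #31 SA[31]=8  'feebbbedgfdbagacdadcgdcgdfagac'
  #32 SA[32]=35  'gac'
  #33 SA[33]=21  'gacdadcgdcgdfagac'
  #34 SA[34]=4  'gdccfeebbbedgfdbagacdadcgdcgdfagac'
  #35 SA[35]=28  'gdcgdfagac'
  #36 SA[36]=31  'gdfagac'
  #37 SA[37]=16  'gfdbagacdadcgdcgdfagac'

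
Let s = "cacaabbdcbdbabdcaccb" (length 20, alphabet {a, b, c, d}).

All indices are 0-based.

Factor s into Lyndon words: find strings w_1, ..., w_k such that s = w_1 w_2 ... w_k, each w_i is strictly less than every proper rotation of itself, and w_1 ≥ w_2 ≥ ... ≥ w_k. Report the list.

emit factor 1: 'c' (i=0, period=1)
emit factor 2: 'ac' (i=1, period=2)
emit factor 3: 'aabbdcbdbabdcaccb' (i=3, period=17)

["c", "ac", "aabbdcbdbabdcaccb"]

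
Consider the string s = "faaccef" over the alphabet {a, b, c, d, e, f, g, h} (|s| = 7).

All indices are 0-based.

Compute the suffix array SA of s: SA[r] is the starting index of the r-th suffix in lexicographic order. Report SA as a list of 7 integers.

rank→(start, suffix):
  0 → (1, 'aaccef')
  1 → (2, 'accef')
  2 → (3, 'ccef')
  3 → (4, 'cef')
  4 → (5, 'ef')
  5 → (6, 'f')
  6 → (0, 'faaccef')

[1, 2, 3, 4, 5, 6, 0]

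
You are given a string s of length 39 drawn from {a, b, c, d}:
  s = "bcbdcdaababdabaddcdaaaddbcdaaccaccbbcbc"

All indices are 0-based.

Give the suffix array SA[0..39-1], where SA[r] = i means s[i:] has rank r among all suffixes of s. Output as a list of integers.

[19, 6, 27, 20, 7, 12, 9, 28, 31, 21, 14, 8, 13, 34, 37, 35, 0, 24, 10, 2, 38, 30, 33, 36, 1, 29, 32, 17, 4, 25, 18, 5, 26, 11, 23, 16, 3, 22, 15]

sorted suffixes:
  #0 SA[0]=19  'aaaddbcdaaccaccbbcbc'
  #1 SA[1]=6  'aababdabaddcdaaaddbcdaaccaccbbcbc'
  #2 SA[2]=27  'aaccaccbbcbc'
  #3 SA[3]=20  'aaddbcdaaccaccbbcbc'
  #4 SA[4]=7  'ababdabaddcdaaaddbcdaaccaccbbcbc'
  #5 SA[5]=12  'abaddcdaaaddbcdaaccaccbbcbc'
  #6 SA[6]=9  'abdabaddcdaaaddbcdaaccaccbbcbc'
  #7 SA[7]=28  'accaccbbcbc'
  #8 SA[8]=31  'accbbcbc'
  #9 SA[9]=21  'addbcdaaccaccbbcbc'
  #10 SA[10]=14  'addcdaaaddbcdaaccaccbbcbc'
  #11 SA[11]=8  'babdabaddcdaaaddbcdaaccaccbbcbc'
  #12 SA[12]=13  'baddcdaaaddbcdaaccaccbbcbc'
  #13 SA[13]=34  'bbcbc'
  #14 SA[14]=37  'bc'
  #15 SA[15]=35  'bcbc'
  #16 SA[16]=0  'bcbdcdaababdabaddcdaaaddbcdaaccaccbbcbc'
  #17 SA[17]=24  'bcdaaccaccbbcbc'
  #18 SA[18]=10  'bdabaddcdaaaddbcdaaccaccbbcbc'
  #19 SA[19]=2  'bdcdaababdabaddcdaaaddbcdaaccaccbbcbc'
  #20 SA[20]=38  'c'
  #21 SA[21]=30  'caccbbcbc'
  #22 SA[22]=33  'cbbcbc'
  #23 SA[23]=36  'cbc'
  #24 SA[24]=1  'cbdcdaababdabaddcdaaaddbcdaaccaccbbcbc'
  #25 SA[25]=29  'ccaccbbcbc'
  #26 SA[26]=32  'ccbbcbc'
  #27 SA[27]=17  'cdaaaddbcdaaccaccbbcbc'
  #28 SA[28]=4  'cdaababdabaddcdaaaddbcdaaccaccbbcbc'
  #29 SA[29]=25  'cdaaccaccbbcbc'
  #30 SA[30]=18  'daaaddbcdaaccaccbbcbc'
  #31 SA[31]=5  'daababdabaddcdaaaddbcdaaccaccbbcbc'
  #32 SA[32]=26  'daaccaccbbcbc'
  #33 SA[33]=11  'dabaddcdaaaddbcdaaccaccbbcbc'
  #34 SA[34]=23  'dbcdaaccaccbbcbc'
  #35 SA[35]=16  'dcdaaaddbcdaaccaccbbcbc'
  #36 SA[36]=3  'dcdaababdabaddcdaaaddbcdaaccaccbbcbc'
  #37 SA[37]=22  'ddbcdaaccaccbbcbc'
  #38 SA[38]=15  'ddcdaaaddbcdaaccaccbbcbc'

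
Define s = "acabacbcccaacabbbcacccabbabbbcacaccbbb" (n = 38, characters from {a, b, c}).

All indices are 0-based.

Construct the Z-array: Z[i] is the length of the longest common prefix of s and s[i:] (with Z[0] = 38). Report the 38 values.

[38, 0, 1, 0, 2, 0, 0, 0, 0, 0, 1, 4, 0, 1, 0, 0, 0, 0, 2, 0, 0, 0, 1, 0, 0, 1, 0, 0, 0, 0, 3, 0, 2, 0, 0, 0, 0, 0]

Z[0]=38
i=1: i≥r, start 0; Z[1]=0
i=2: i≥r, start 0; Z[2]=1 scan→box=[2,3)
i=3: i≥r, start 0; Z[3]=0
i=4: i≥r, start 0; Z[4]=2 scan→box=[4,6)
i=5: min(r-i=1, Z[1]=0)=0; Z[5]=0
i=6: i≥r, start 0; Z[6]=0
i=7: i≥r, start 0; Z[7]=0
i=8: i≥r, start 0; Z[8]=0
i=9: i≥r, start 0; Z[9]=0
i=10: i≥r, start 0; Z[10]=1 scan→box=[10,11)
i=11: i≥r, start 0; Z[11]=4 scan→box=[11,15)
i=12: min(r-i=3, Z[1]=0)=0; Z[12]=0
i=13: min(r-i=2, Z[2]=1)=1; Z[13]=1
i=14: min(r-i=1, Z[3]=0)=0; Z[14]=0
i=15: i≥r, start 0; Z[15]=0
i=16: i≥r, start 0; Z[16]=0
i=17: i≥r, start 0; Z[17]=0
i=18: i≥r, start 0; Z[18]=2 scan→box=[18,20)
i=19: min(r-i=1, Z[1]=0)=0; Z[19]=0
i=20: i≥r, start 0; Z[20]=0
i=21: i≥r, start 0; Z[21]=0
i=22: i≥r, start 0; Z[22]=1 scan→box=[22,23)
i=23: i≥r, start 0; Z[23]=0
i=24: i≥r, start 0; Z[24]=0
i=25: i≥r, start 0; Z[25]=1 scan→box=[25,26)
i=26: i≥r, start 0; Z[26]=0
i=27: i≥r, start 0; Z[27]=0
i=28: i≥r, start 0; Z[28]=0
i=29: i≥r, start 0; Z[29]=0
i=30: i≥r, start 0; Z[30]=3 scan→box=[30,33)
i=31: min(r-i=2, Z[1]=0)=0; Z[31]=0
i=32: min(r-i=1, Z[2]=1)=1; Z[32]=2 scan→box=[32,34)
i=33: min(r-i=1, Z[1]=0)=0; Z[33]=0
i=34: i≥r, start 0; Z[34]=0
i=35: i≥r, start 0; Z[35]=0
i=36: i≥r, start 0; Z[36]=0
i=37: i≥r, start 0; Z[37]=0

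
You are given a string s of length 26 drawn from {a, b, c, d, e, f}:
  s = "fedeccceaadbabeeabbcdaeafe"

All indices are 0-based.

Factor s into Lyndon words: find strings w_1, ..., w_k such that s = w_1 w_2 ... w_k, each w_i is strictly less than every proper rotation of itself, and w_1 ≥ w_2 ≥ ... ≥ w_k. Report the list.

["f", "e", "de", "ccce", "aadbabeeabbcdaeafe"]

emit factor 1: 'f' (i=0, period=1)
emit factor 2: 'e' (i=1, period=1)
emit factor 3: 'de' (i=2, period=2)
emit factor 4: 'ccce' (i=4, period=4)
emit factor 5: 'aadbabeeabbcdaeafe' (i=8, period=18)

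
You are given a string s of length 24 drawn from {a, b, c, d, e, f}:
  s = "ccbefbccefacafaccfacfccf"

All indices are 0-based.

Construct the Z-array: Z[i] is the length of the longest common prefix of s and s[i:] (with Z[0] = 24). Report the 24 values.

Z[0]=24
i=1: i≥r, start 0; Z[1]=1 scan→box=[1,2)
i=2: i≥r, start 0; Z[2]=0
i=3: i≥r, start 0; Z[3]=0
i=4: i≥r, start 0; Z[4]=0
i=5: i≥r, start 0; Z[5]=0
i=6: i≥r, start 0; Z[6]=2 scan→box=[6,8)
i=7: min(r-i=1, Z[1]=1)=1; Z[7]=1
i=8: i≥r, start 0; Z[8]=0
i=9: i≥r, start 0; Z[9]=0
i=10: i≥r, start 0; Z[10]=0
i=11: i≥r, start 0; Z[11]=1 scan→box=[11,12)
i=12: i≥r, start 0; Z[12]=0
i=13: i≥r, start 0; Z[13]=0
i=14: i≥r, start 0; Z[14]=0
i=15: i≥r, start 0; Z[15]=2 scan→box=[15,17)
i=16: min(r-i=1, Z[1]=1)=1; Z[16]=1
i=17: i≥r, start 0; Z[17]=0
i=18: i≥r, start 0; Z[18]=0
i=19: i≥r, start 0; Z[19]=1 scan→box=[19,20)
i=20: i≥r, start 0; Z[20]=0
i=21: i≥r, start 0; Z[21]=2 scan→box=[21,23)
i=22: min(r-i=1, Z[1]=1)=1; Z[22]=1
i=23: i≥r, start 0; Z[23]=0

[24, 1, 0, 0, 0, 0, 2, 1, 0, 0, 0, 1, 0, 0, 0, 2, 1, 0, 0, 1, 0, 2, 1, 0]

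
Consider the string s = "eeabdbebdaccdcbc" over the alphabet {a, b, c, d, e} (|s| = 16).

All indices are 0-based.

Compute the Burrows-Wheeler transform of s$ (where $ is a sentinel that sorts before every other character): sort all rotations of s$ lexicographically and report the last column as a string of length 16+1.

rank  rotation           last
    0  $eeabdbebdaccdcbc  c
    1  abdbebdaccdcbc$ee  e
    2  accdcbc$eeabdbebd  d
    3  bc$eeabdbebdaccdc  c
    4  bdaccdcbc$eeabdbe  e
    5  bdbebdaccdcbc$eea  a
    6  bebdaccdcbc$eeabd  d
    7  c$eeabdbebdaccdcb  b
    8  cbc$eeabdbebdaccd  d
    9  ccdcbc$eeabdbebda  a
   10  cdcbc$eeabdbebdac  c
   11  daccdcbc$eeabdbeb  b
   12  dbebdaccdcbc$eeab  b
   13  dcbc$eeabdbebdacc  c
   14  eabdbebdaccdcbc$e  e
   15  ebdaccdcbc$eeabdb  b
   16  eeabdbebdaccdcbc$  $

cedceadbdacbbceb$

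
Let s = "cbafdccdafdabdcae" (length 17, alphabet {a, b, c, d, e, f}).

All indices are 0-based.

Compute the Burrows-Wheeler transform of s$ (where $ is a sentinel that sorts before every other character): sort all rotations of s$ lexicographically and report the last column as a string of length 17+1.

edcdbcad$dcfcbfaaa

rank  rotation            last
    0  $cbafdccdafdabdcae  e
    1  abdcae$cbafdccdafd  d
    2  ae$cbafdccdafdabdc  c
    3  afdabdcae$cbafdccd  d
    4  afdccdafdabdcae$cb  b
    5  bafdccdafdabdcae$c  c
    6  bdcae$cbafdccdafda  a
    7  cae$cbafdccdafdabd  d
    8  cbafdccdafdabdcae$  $
    9  ccdafdabdcae$cbafd  d
   10  cdafdabdcae$cbafdc  c
   11  dabdcae$cbafdccdaf  f
   12  dafdabdcae$cbafdcc  c
   13  dcae$cbafdccdafdab  b
   14  dccdafdabdcae$cbaf  f
   15  e$cbafdccdafdabdca  a
   16  fdabdcae$cbafdccda  a
   17  fdccdafdabdcae$cba  a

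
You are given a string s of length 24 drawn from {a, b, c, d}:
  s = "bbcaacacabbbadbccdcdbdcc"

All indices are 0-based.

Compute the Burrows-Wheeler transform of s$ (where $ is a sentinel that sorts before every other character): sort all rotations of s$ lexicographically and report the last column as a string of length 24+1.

ccccabbba$bddcbaadbdcacbc

rank  rotation                   last
    0  $bbcaacacabbbadbccdcdbdcc  c
    1  aacacabbbadbccdcdbdcc$bbc  c
    2  abbbadbccdcdbdcc$bbcaacac  c
    3  acabbbadbccdcdbdcc$bbcaac  c
    4  acacabbbadbccdcdbdcc$bbca  a
    5  adbccdcdbdcc$bbcaacacabbb  b
    6  badbccdcdbdcc$bbcaacacabb  b
    7  bbadbccdcdbdcc$bbcaacacab  b
    8  bbbadbccdcdbdcc$bbcaacaca  a
    9  bbcaacacabbbadbccdcdbdcc$  $
   10  bcaacacabbbadbccdcdbdcc$b  b
   11  bccdcdbdcc$bbcaacacabbbad  d
   12  bdcc$bbcaacacabbbadbccdcd  d
   13  c$bbcaacacabbbadbccdcdbdc  c
   14  caacacabbbadbccdcdbdcc$bb  b
   15  cabbbadbccdcdbdcc$bbcaaca  a
   16  cacabbbadbccdcdbdcc$bbcaa  a
   17  cc$bbcaacacabbbadbccdcdbd  d
   18  ccdcdbdcc$bbcaacacabbbadb  b
   19  cdbdcc$bbcaacacabbbadbccd  d
   20  cdcdbdcc$bbcaacacabbbadbc  c
   21  dbccdcdbdcc$bbcaacacabbba  a
   22  dbdcc$bbcaacacabbbadbccdc  c
   23  dcc$bbcaacacabbbadbccdcdb  b
   24  dcdbdcc$bbcaacacabbbadbcc  c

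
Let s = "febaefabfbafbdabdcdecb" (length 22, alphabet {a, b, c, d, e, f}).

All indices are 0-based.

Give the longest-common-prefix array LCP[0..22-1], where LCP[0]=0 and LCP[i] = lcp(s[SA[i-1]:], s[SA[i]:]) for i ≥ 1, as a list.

[0, 2, 1, 1, 0, 1, 2, 1, 2, 1, 0, 1, 0, 1, 1, 0, 1, 1, 0, 1, 2, 1]

rank→(start, suffix):
  0 → (14, 'abdcdecb')
  1 → (6, 'abfbafbdabdcdecb')
  2 → (3, 'aefabfbafbdabdcdecb')
  3 → (10, 'afbdabdcdecb')
  4 → (21, 'b')
  5 → (2, 'baefabfbafbdabdcdecb')
  6 → (9, 'bafbdabdcdecb')
  7 → (12, 'bdabdcdecb')
  8 → (15, 'bdcdecb')
  9 → (7, 'bfbafbdabdcdecb')
  10 → (20, 'cb')
  11 → (17, 'cdecb')
  12 → (13, 'dabdcdecb')
  13 → (16, 'dcdecb')
  14 → (18, 'decb')
  15 → (1, 'ebaefabfbafbdabdcdecb')
  16 → (19, 'ecb')
  17 → (4, 'efabfbafbdabdcdecb')
  18 → (5, 'fabfbafbdabdcdecb')
  19 → (8, 'fbafbdabdcdecb')
  20 → (11, 'fbdabdcdecb')
  21 → (0, 'febaefabfbafbdabdcdecb')

SA = [14, 6, 3, 10, 21, 2, 9, 12, 15, 7, 20, 17, 13, 16, 18, 1, 19, 4, 5, 8, 11, 0]
rank  pair      lcp
   1  s[14:],s[6:]  2  'ab'
   2  s[6:],s[3:]  1  'a'
   3  s[3:],s[10:]  1  'a'
   4  s[10:],s[21:]  0  ''
   5  s[21:],s[2:]  1  'b'
   6  s[2:],s[9:]  2  'ba'
   7  s[9:],s[12:]  1  'b'
   8  s[12:],s[15:]  2  'bd'
   9  s[15:],s[7:]  1  'b'
  10  s[7:],s[20:]  0  ''
  11  s[20:],s[17:]  1  'c'
  12  s[17:],s[13:]  0  ''
  13  s[13:],s[16:]  1  'd'
  14  s[16:],s[18:]  1  'd'
  15  s[18:],s[1:]  0  ''
  16  s[1:],s[19:]  1  'e'
  17  s[19:],s[4:]  1  'e'
  18  s[4:],s[5:]  0  ''
  19  s[5:],s[8:]  1  'f'
  20  s[8:],s[11:]  2  'fb'
  21  s[11:],s[0:]  1  'f'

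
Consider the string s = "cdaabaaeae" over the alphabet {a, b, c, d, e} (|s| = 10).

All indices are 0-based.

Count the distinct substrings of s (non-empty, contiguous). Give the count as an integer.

48

rank | idx | suffix
   0 |   2 | aabaaeae
   1 |   5 | aaeae
   2 |   3 | abaaeae
   3 |   8 | ae
   4 |   6 | aeae
   5 |   4 | baaeae
   6 |   0 | cdaabaaeae
   7 |   1 | daabaaeae
   8 |   9 | e
   9 |   7 | eae

SA = [2, 5, 3, 8, 6, 4, 0, 1, 9, 7]
[i] adj suffixes → lcp
  [1] 2/5 → 2 ('aa')
  [2] 5/3 → 1 ('a')
  [3] 3/8 → 1 ('a')
  [4] 8/6 → 2 ('ae')
  [5] 6/4 → 0 ('')
  [6] 4/0 → 0 ('')
  [7] 0/1 → 0 ('')
  [8] 1/9 → 0 ('')
  [9] 9/7 → 1 ('e')

n(n+1)/2 = 10·11/2 = 55
Σ LCP = 0 + 2 + 1 + 1 + 2 + 0 + 0 + 0 + 0 + 1 = 7
distinct = 55 − 7 = 48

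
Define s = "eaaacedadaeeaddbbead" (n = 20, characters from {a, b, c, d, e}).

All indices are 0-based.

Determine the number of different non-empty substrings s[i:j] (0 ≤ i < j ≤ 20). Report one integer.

rank→(start, suffix):
  0 → (1, 'aaacedadaeeaddbbead')
  1 → (2, 'aacedadaeeaddbbead')
  2 → (3, 'acedadaeeaddbbead')
  3 → (18, 'ad')
  4 → (7, 'adaeeaddbbead')
  5 → (12, 'addbbead')
  6 → (9, 'aeeaddbbead')
  7 → (15, 'bbead')
  8 → (16, 'bead')
  9 → (4, 'cedadaeeaddbbead')
  10 → (19, 'd')
  11 → (6, 'dadaeeaddbbead')
  12 → (8, 'daeeaddbbead')
  13 → (14, 'dbbead')
  14 → (13, 'ddbbead')
  15 → (0, 'eaaacedadaeeaddbbead')
  16 → (17, 'ead')
  17 → (11, 'eaddbbead')
  18 → (5, 'edadaeeaddbbead')
  19 → (10, 'eeaddbbead')

SA = [1, 2, 3, 18, 7, 12, 9, 15, 16, 4, 19, 6, 8, 14, 13, 0, 17, 11, 5, 10]
rank  pair      lcp
   1  s[1:],s[2:]  2  'aa'
   2  s[2:],s[3:]  1  'a'
   3  s[3:],s[18:]  1  'a'
   4  s[18:],s[7:]  2  'ad'
   5  s[7:],s[12:]  2  'ad'
   6  s[12:],s[9:]  1  'a'
   7  s[9:],s[15:]  0  ''
   8  s[15:],s[16:]  1  'b'
   9  s[16:],s[4:]  0  ''
  10  s[4:],s[19:]  0  ''
  11  s[19:],s[6:]  1  'd'
  12  s[6:],s[8:]  2  'da'
  13  s[8:],s[14:]  1  'd'
  14  s[14:],s[13:]  1  'd'
  15  s[13:],s[0:]  0  ''
  16  s[0:],s[17:]  2  'ea'
  17  s[17:],s[11:]  3  'ead'
  18  s[11:],s[5:]  1  'e'
  19  s[5:],s[10:]  1  'e'

n(n+1)/2 = 20·21/2 = 210
Σ LCP = 0 + 2 + 1 + 1 + 2 + 2 + 1 + 0 + 1 + 0 + 0 + 1 + 2 + 1 + 1 + 0 + 2 + 3 + 1 + 1 = 22
distinct = 210 − 22 = 188

188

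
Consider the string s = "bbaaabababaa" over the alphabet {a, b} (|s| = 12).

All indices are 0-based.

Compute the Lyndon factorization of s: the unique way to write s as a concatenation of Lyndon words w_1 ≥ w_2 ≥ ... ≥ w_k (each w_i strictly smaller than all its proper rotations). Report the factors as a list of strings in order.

emit factor 1: 'b' (i=0, period=1)
emit factor 2: 'b' (i=1, period=1)
emit factor 3: 'aaababab' (i=2, period=8)
emit factor 4: 'a' (i=10, period=1)
emit factor 5: 'a' (i=11, period=1)

["b", "b", "aaababab", "a", "a"]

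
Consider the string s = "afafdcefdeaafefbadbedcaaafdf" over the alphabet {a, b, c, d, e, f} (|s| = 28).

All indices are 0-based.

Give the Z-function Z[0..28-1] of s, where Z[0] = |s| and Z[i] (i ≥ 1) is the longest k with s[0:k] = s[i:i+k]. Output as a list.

[28, 0, 2, 0, 0, 0, 0, 0, 0, 0, 1, 2, 0, 0, 0, 0, 1, 0, 0, 0, 0, 0, 1, 1, 2, 0, 0, 0]

Z[0]=28
i=1: outside box; Z[1]=0
i=2: outside box; Z[2]=2 grow→box=[2,4)
i=3: min(r-i=1, Z[1]=0)=0; Z[3]=0
i=4: outside box; Z[4]=0
i=5: outside box; Z[5]=0
i=6: outside box; Z[6]=0
i=7: outside box; Z[7]=0
i=8: outside box; Z[8]=0
i=9: outside box; Z[9]=0
i=10: outside box; Z[10]=1 grow→box=[10,11)
i=11: outside box; Z[11]=2 grow→box=[11,13)
i=12: min(r-i=1, Z[1]=0)=0; Z[12]=0
i=13: outside box; Z[13]=0
i=14: outside box; Z[14]=0
i=15: outside box; Z[15]=0
i=16: outside box; Z[16]=1 grow→box=[16,17)
i=17: outside box; Z[17]=0
i=18: outside box; Z[18]=0
i=19: outside box; Z[19]=0
i=20: outside box; Z[20]=0
i=21: outside box; Z[21]=0
i=22: outside box; Z[22]=1 grow→box=[22,23)
i=23: outside box; Z[23]=1 grow→box=[23,24)
i=24: outside box; Z[24]=2 grow→box=[24,26)
i=25: min(r-i=1, Z[1]=0)=0; Z[25]=0
i=26: outside box; Z[26]=0
i=27: outside box; Z[27]=0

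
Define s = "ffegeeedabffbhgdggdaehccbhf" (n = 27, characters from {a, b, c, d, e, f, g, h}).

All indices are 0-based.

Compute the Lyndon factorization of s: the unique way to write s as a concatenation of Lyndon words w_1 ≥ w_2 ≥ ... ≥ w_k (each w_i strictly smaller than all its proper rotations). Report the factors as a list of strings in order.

emit factor 1: 'f' (i=0, period=1)
emit factor 2: 'f' (i=1, period=1)
emit factor 3: 'eg' (i=2, period=2)
emit factor 4: 'e' (i=4, period=1)
emit factor 5: 'e' (i=5, period=1)
emit factor 6: 'e' (i=6, period=1)
emit factor 7: 'd' (i=7, period=1)
emit factor 8: 'abffbhgdggdaehccbhf' (i=8, period=19)

["f", "f", "eg", "e", "e", "e", "d", "abffbhgdggdaehccbhf"]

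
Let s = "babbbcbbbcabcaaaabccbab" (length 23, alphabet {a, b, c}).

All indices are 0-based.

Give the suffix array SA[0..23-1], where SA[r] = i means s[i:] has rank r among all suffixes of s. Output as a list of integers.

rank | idx | suffix
   0 |  13 | aaaabccbab
   1 |  14 | aaabccbab
   2 |  15 | aabccbab
   3 |  21 | ab
   4 |   1 | abbbcbbbcabcaaaabccbab
   5 |  10 | abcaaaabccbab
   6 |  16 | abccbab
   7 |  22 | b
   8 |  20 | bab
   9 |   0 | babbbcbbbcabcaaaabccbab
  10 |   6 | bbbcabcaaaabccbab
  11 |   2 | bbbcbbbcabcaaaabccbab
  12 |   7 | bbcabcaaaabccbab
  13 |   3 | bbcbbbcabcaaaabccbab
  14 |  11 | bcaaaabccbab
  15 |   8 | bcabcaaaabccbab
  16 |   4 | bcbbbcabcaaaabccbab
  17 |  17 | bccbab
  18 |  12 | caaaabccbab
  19 |   9 | cabcaaaabccbab
  20 |  19 | cbab
  21 |   5 | cbbbcabcaaaabccbab
  22 |  18 | ccbab

[13, 14, 15, 21, 1, 10, 16, 22, 20, 0, 6, 2, 7, 3, 11, 8, 4, 17, 12, 9, 19, 5, 18]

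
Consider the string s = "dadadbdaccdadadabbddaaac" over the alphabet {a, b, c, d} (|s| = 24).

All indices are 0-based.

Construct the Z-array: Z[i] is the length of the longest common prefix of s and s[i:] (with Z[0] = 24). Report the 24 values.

Z[0]=24
i=1: outside box; Z[1]=0
i=2: outside box; Z[2]=3 grow→box=[2,5)
i=3: min(r-i=2, Z[1]=0)=0; Z[3]=0
i=4: min(r-i=1, Z[2]=3)=1; Z[4]=1
i=5: outside box; Z[5]=0
i=6: outside box; Z[6]=2 grow→box=[6,8)
i=7: min(r-i=1, Z[1]=0)=0; Z[7]=0
i=8: outside box; Z[8]=0
i=9: outside box; Z[9]=0
i=10: outside box; Z[10]=5 grow→box=[10,15)
i=11: min(r-i=4, Z[1]=0)=0; Z[11]=0
i=12: min(r-i=3, Z[2]=3)=3; Z[12]=4 grow→box=[12,16)
i=13: min(r-i=3, Z[1]=0)=0; Z[13]=0
i=14: min(r-i=2, Z[2]=3)=2; Z[14]=2
i=15: min(r-i=1, Z[3]=0)=0; Z[15]=0
i=16: outside box; Z[16]=0
i=17: outside box; Z[17]=0
i=18: outside box; Z[18]=1 grow→box=[18,19)
i=19: outside box; Z[19]=2 grow→box=[19,21)
i=20: min(r-i=1, Z[1]=0)=0; Z[20]=0
i=21: outside box; Z[21]=0
i=22: outside box; Z[22]=0
i=23: outside box; Z[23]=0

[24, 0, 3, 0, 1, 0, 2, 0, 0, 0, 5, 0, 4, 0, 2, 0, 0, 0, 1, 2, 0, 0, 0, 0]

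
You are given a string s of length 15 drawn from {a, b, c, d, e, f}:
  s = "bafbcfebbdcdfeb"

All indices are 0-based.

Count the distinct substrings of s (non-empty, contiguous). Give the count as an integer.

108

rank | idx | suffix
   0 |   1 | afbcfebbdcdfeb
   1 |  14 | b
   2 |   0 | bafbcfebbdcdfeb
   3 |   7 | bbdcdfeb
   4 |   3 | bcfebbdcdfeb
   5 |   8 | bdcdfeb
   6 |  10 | cdfeb
   7 |   4 | cfebbdcdfeb
   8 |   9 | dcdfeb
   9 |  11 | dfeb
  10 |  13 | eb
  11 |   6 | ebbdcdfeb
  12 |   2 | fbcfebbdcdfeb
  13 |  12 | feb
  14 |   5 | febbdcdfeb

SA = [1, 14, 0, 7, 3, 8, 10, 4, 9, 11, 13, 6, 2, 12, 5]
i: (SA[i-1],SA[i]) lcp shared
  1: (1,14) 0 ''
  2: (14,0) 1 'b'
  3: (0,7) 1 'b'
  4: (7,3) 1 'b'
  5: (3,8) 1 'b'
  6: (8,10) 0 ''
  7: (10,4) 1 'c'
  8: (4,9) 0 ''
  9: (9,11) 1 'd'
  10: (11,13) 0 ''
  11: (13,6) 2 'eb'
  12: (6,2) 0 ''
  13: (2,12) 1 'f'
  14: (12,5) 3 'feb'

n(n+1)/2 = 15·16/2 = 120
Σ LCP = 0 + 0 + 1 + 1 + 1 + 1 + 0 + 1 + 0 + 1 + 0 + 2 + 0 + 1 + 3 = 12
distinct = 120 − 12 = 108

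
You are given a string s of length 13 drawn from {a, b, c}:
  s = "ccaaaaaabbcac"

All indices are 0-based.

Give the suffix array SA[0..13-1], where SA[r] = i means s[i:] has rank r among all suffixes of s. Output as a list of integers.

[2, 3, 4, 5, 6, 7, 11, 8, 9, 12, 1, 10, 0]

rank→(start, suffix):
  0 → (2, 'aaaaaabbcac')
  1 → (3, 'aaaaabbcac')
  2 → (4, 'aaaabbcac')
  3 → (5, 'aaabbcac')
  4 → (6, 'aabbcac')
  5 → (7, 'abbcac')
  6 → (11, 'ac')
  7 → (8, 'bbcac')
  8 → (9, 'bcac')
  9 → (12, 'c')
  10 → (1, 'caaaaaabbcac')
  11 → (10, 'cac')
  12 → (0, 'ccaaaaaabbcac')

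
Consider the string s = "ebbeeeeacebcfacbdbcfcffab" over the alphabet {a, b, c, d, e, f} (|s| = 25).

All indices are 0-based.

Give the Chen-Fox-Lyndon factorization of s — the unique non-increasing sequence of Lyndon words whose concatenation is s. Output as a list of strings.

["e", "bbeeee", "acebcf", "acbdbcfcff", "ab"]

emit factor 1: 'e' (i=0, period=1)
emit factor 2: 'bbeeee' (i=1, period=6)
emit factor 3: 'acebcf' (i=7, period=6)
emit factor 4: 'acbdbcfcff' (i=13, period=10)
emit factor 5: 'ab' (i=23, period=2)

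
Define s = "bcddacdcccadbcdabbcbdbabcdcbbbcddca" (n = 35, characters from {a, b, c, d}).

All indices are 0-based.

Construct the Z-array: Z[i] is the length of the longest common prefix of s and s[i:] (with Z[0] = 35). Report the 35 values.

Z[0]=35
i=1: outside box; Z[1]=0
i=2: outside box; Z[2]=0
i=3: outside box; Z[3]=0
i=4: outside box; Z[4]=0
i=5: outside box; Z[5]=0
i=6: outside box; Z[6]=0
i=7: outside box; Z[7]=0
i=8: outside box; Z[8]=0
i=9: outside box; Z[9]=0
i=10: outside box; Z[10]=0
i=11: outside box; Z[11]=0
i=12: outside box; Z[12]=3 scan→box=[12,15)
i=13: min(r-i=2, Z[1]=0)=0; Z[13]=0
i=14: min(r-i=1, Z[2]=0)=0; Z[14]=0
i=15: outside box; Z[15]=0
i=16: outside box; Z[16]=1 scan→box=[16,17)
i=17: outside box; Z[17]=2 scan→box=[17,19)
i=18: min(r-i=1, Z[1]=0)=0; Z[18]=0
i=19: outside box; Z[19]=1 scan→box=[19,20)
i=20: outside box; Z[20]=0
i=21: outside box; Z[21]=1 scan→box=[21,22)
i=22: outside box; Z[22]=0
i=23: outside box; Z[23]=3 scan→box=[23,26)
i=24: min(r-i=2, Z[1]=0)=0; Z[24]=0
i=25: min(r-i=1, Z[2]=0)=0; Z[25]=0
i=26: outside box; Z[26]=0
i=27: outside box; Z[27]=1 scan→box=[27,28)
i=28: outside box; Z[28]=1 scan→box=[28,29)
i=29: outside box; Z[29]=4 scan→box=[29,33)
i=30: min(r-i=3, Z[1]=0)=0; Z[30]=0
i=31: min(r-i=2, Z[2]=0)=0; Z[31]=0
i=32: min(r-i=1, Z[3]=0)=0; Z[32]=0
i=33: outside box; Z[33]=0
i=34: outside box; Z[34]=0

[35, 0, 0, 0, 0, 0, 0, 0, 0, 0, 0, 0, 3, 0, 0, 0, 1, 2, 0, 1, 0, 1, 0, 3, 0, 0, 0, 1, 1, 4, 0, 0, 0, 0, 0]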